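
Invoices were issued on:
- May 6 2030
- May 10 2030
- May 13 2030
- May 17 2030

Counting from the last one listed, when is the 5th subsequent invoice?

Jun 3 2030

Every event lands on a Monday or Friday (gaps cycle 4, 3, 4).
So the schedule is: every Monday and Friday.
Next Monday: May 20 2030.
Next Friday: May 24 2030.
The following Monday is May 27 2030.
Next Friday: May 31 2030.
Next Monday: Jun 3 2030.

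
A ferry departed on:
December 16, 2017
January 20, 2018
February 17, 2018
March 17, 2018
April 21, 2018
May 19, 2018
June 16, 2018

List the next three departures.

All dates are Saturdays, 35, 28, 28, 35, 28, 28 days apart.
Specifically, the 3rd Saturday of each month.
3rd Saturday of July 2018: July 21, 2018.
August 2018 — 3rd Saturday is August 18, 2018.
3rd Saturday of September 2018: September 15, 2018.

July 21, 2018; August 18, 2018; September 15, 2018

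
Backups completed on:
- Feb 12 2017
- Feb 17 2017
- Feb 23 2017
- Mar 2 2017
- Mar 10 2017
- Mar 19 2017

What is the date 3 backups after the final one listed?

Apr 21 2017

Intervals are 5, 6, 7, 8, 9 days — an arithmetic progression with common difference 1.
Next gap: 10 days. Mar 19 2017 + 10 days = Mar 29 2017.
Next gap: 11 days. Mar 29 2017 + 11 days = Apr 9 2017.
Next gap: 12 days. Apr 9 2017 + 12 days = Apr 21 2017.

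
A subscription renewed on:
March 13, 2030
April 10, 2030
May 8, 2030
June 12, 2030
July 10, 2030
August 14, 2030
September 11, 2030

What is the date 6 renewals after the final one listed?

All dates are Wednesdays, 28, 28, 35, 28, 35, 28 days apart.
Specifically, the 2nd Wednesday of each month.
October 2030 — 2nd Wednesday is October 9, 2030.
2nd Wednesday of November 2030: November 13, 2030.
2nd Wednesday of December 2030: December 11, 2030.
January 2031 — 2nd Wednesday is January 8, 2031.
2nd Wednesday of February 2031: February 12, 2031.
2nd Wednesday of March 2031: March 12, 2031.

March 12, 2031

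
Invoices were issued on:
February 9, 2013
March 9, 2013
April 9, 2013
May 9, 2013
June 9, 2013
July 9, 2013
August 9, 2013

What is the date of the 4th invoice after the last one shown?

The day-of-month is always 9 (28, 31, 30, 31, 30, 31 days between events).
So this recurs on the 9th of each month.
September 2013: September 9, 2013.
October 2013: October 9, 2013.
November 2013: November 9, 2013.
Next: December 2013 → December 9, 2013.

December 9, 2013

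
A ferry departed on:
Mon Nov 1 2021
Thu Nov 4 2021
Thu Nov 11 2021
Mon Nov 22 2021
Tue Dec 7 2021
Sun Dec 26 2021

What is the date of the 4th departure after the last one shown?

Thu Apr 21 2022

The spacing grows by 4 each time: 3, 7, 11, 15, 19 days.
Next gap: 23 days. Sun Dec 26 2021 + 23 days = Tue Jan 18 2022.
Next gap: 27 days. Tue Jan 18 2022 + 27 days = Mon Feb 14 2022.
Next gap: 31 days. Mon Feb 14 2022 + 31 days = Thu Mar 17 2022.
Next gap: 35 days. Thu Mar 17 2022 + 35 days = Thu Apr 21 2022.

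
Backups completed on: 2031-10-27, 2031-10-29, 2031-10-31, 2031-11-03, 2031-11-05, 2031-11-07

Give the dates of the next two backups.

Gaps: 2, 2, 3, 2, 2 days — not constant, but cyclic with period 3.
The events fall on every Monday, Wednesday and Friday.
Next Monday: 2031-11-10.
Next Wednesday: 2031-11-12.

2031-11-10, 2031-11-12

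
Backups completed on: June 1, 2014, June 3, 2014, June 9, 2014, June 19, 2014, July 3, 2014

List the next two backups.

Gaps: 2, 6, 10, 14 days — each gap is 4 larger than the previous one.
Next gap: 18 days. July 3, 2014 + 18 days = July 21, 2014.
Next gap: 22 days. July 21, 2014 + 22 days = August 12, 2014.

July 21, 2014; August 12, 2014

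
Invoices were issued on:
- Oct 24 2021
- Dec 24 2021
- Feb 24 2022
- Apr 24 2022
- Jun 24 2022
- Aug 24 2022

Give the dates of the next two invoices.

The day-of-month is always 24 (61, 62, 59, 61, 61 days between events).
So this recurs on the 24th of every 2 months.
Next: October 2022 → Oct 24 2022.
Next: December 2022 → Dec 24 2022.

Oct 24 2022, Dec 24 2022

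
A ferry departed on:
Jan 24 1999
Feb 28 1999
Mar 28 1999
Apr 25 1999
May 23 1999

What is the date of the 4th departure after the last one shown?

These are Sundays at 28- or 35-day spacing (35, 28, 28, 28).
The pattern: 4th Sunday of the month.
4th Sunday of June 1999: Jun 27 1999.
4th Sunday of July 1999: Jul 25 1999.
August 1999 — 4th Sunday is Aug 22 1999.
September 1999 — 4th Sunday is Sep 26 1999.

Sep 26 1999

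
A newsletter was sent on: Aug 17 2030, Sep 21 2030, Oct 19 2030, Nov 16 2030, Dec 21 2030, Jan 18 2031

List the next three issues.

Gaps: 35, 28, 28, 35, 28 days — a mix of 28 and 35. Every date is a Saturday.
Each is the 3rd Saturday of its month.
February 2031 — 3rd Saturday is Feb 15 2031.
3rd Saturday of March 2031: Mar 15 2031.
3rd Saturday of April 2031: Apr 19 2031.

Feb 15 2031, Mar 15 2031, Apr 19 2031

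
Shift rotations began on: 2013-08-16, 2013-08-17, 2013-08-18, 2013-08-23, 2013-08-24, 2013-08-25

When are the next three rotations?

Gaps: 1, 1, 5, 1, 1 days — not constant, but cyclic with period 3.
The events fall on every Friday, Saturday and Sunday.
The following Friday is 2013-08-30.
The following Saturday is 2013-08-31.
The following Sunday is 2013-09-01.

2013-08-30, 2013-08-31, 2013-09-01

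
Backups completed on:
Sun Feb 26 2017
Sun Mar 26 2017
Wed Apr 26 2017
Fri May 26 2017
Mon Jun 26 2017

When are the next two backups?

Wed Jul 26 2017, Sat Aug 26 2017

Gaps: 28, 31, 30, 31 days — not constant. Every event is on the 26th of the month.
Pattern: the 26th of each month.
Next: July 2017 → Wed Jul 26 2017.
Next: August 2017 → Sat Aug 26 2017.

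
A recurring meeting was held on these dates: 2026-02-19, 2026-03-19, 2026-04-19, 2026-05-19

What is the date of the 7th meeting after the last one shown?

2026-12-19

Gaps: 28, 31, 30 days — not constant. Every event is on the 19th of the month.
Pattern: the 19th of each month.
Next: June 2026 → 2026-06-19.
July 2026: 2026-07-19.
August 2026: 2026-08-19.
Next: September 2026 → 2026-09-19.
October 2026: 2026-10-19.
Next: November 2026 → 2026-11-19.
Next: December 2026 → 2026-12-19.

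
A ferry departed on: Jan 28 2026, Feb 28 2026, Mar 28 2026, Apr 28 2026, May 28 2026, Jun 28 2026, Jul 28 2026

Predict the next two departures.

The day-of-month is always 28 (31, 28, 31, 30, 31, 30 days between events).
So this recurs on the 28th of each month.
Next: August 2026 → Aug 28 2026.
Next: September 2026 → Sep 28 2026.

Aug 28 2026, Sep 28 2026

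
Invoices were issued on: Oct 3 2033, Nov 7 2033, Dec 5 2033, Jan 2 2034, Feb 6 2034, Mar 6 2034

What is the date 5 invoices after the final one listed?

Aug 7 2034

Gaps: 35, 28, 28, 35, 28 days — a mix of 28 and 35. Every date is a Monday.
Each is the 1st Monday of its month.
April 2034 — 1st Monday is Apr 3 2034.
1st Monday of May 2034: May 1 2034.
June 2034 — 1st Monday is Jun 5 2034.
July 2034 — 1st Monday is Jul 3 2034.
August 2034 — 1st Monday is Aug 7 2034.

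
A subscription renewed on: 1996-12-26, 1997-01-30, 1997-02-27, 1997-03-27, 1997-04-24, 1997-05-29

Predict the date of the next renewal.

All Thursdays; the gaps (35, 28, 28, 28, 35) vary with month length.
This is the last Thursday of each month.
Last Thursday of June 1997: 1997-06-26.

1997-06-26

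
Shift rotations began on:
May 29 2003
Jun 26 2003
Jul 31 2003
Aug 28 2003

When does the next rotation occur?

These are Thursdays with 28, 35, 28-day gaps.
Each is the final Thursday of its month — May 29 2003 is past the 28th, so '4th Thursday' doesn't fit.
September 2003 ends with Thursday Sep 25 2003.

Sep 25 2003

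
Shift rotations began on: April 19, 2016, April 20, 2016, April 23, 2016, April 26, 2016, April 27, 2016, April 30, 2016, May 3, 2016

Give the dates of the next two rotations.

May 4, 2016; May 7, 2016

The gap pattern 1, 3, 3, 1, 3, 3 repeats every 3 events.
These are the Tuesdays, Wednesdays and Saturdays of each week.
Next Wednesday: May 4, 2016.
Next Saturday: May 7, 2016.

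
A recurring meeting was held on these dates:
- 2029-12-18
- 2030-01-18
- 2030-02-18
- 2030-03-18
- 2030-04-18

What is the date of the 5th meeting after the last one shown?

Each date is the 18th; the gaps (31, 31, 28, 31) track the month lengths.
The rule is the 18th of each month.
Next: May 2030 → 2030-05-18.
Next: June 2030 → 2030-06-18.
July 2030: 2030-07-18.
Next: August 2030 → 2030-08-18.
September 2030: 2030-09-18.

2030-09-18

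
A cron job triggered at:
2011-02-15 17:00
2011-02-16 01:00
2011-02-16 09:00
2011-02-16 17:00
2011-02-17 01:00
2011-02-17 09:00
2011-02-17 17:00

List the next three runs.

2011-02-18 01:00, 2011-02-18 09:00, 2011-02-18 17:00

Spacing: 8, 8, 8, 8, 8, 8 h — constant 8 h.
2011-02-17 17:00 + 8 h = 2011-02-18 01:00.
2011-02-18 01:00 + 8 h = 2011-02-18 09:00.
2011-02-18 09:00 + 8 h = 2011-02-18 17:00.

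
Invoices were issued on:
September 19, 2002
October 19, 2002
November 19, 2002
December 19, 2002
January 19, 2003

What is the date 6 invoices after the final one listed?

The day-of-month is always 19 (30, 31, 30, 31 days between events).
So this recurs on the 19th of each month.
February 2003: February 19, 2003.
Next: March 2003 → March 19, 2003.
April 2003: April 19, 2003.
May 2003: May 19, 2003.
Next: June 2003 → June 19, 2003.
July 2003: July 19, 2003.

July 19, 2003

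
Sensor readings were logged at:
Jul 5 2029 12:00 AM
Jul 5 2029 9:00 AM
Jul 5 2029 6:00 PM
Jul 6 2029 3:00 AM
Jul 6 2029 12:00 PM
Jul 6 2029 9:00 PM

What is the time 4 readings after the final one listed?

Gaps: 9, 9, 9, 9, 9 hours — each event is 9 hours after the previous one.
Jul 6 2029 9:00 PM + 9 h = Jul 7 2029 6:00 AM.
Jul 7 2029 6:00 AM + 9 h = Jul 7 2029 3:00 PM.
Jul 7 2029 3:00 PM + 9 h = Jul 8 2029 12:00 AM.
Jul 8 2029 12:00 AM + 9 h = Jul 8 2029 9:00 AM.

Jul 8 2029 9:00 AM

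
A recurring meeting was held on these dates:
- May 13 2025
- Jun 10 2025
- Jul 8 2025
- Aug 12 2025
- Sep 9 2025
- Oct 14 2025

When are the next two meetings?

Nov 11 2025, Dec 9 2025

Gaps: 28, 28, 35, 28, 35 days — a mix of 28 and 35. Every date is a Tuesday.
Each is the 2nd Tuesday of its month.
November 2025 — 2nd Tuesday is Nov 11 2025.
2nd Tuesday of December 2025: Dec 9 2025.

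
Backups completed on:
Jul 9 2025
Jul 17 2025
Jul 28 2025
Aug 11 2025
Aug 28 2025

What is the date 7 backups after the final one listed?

The spacing grows by 3 each time: 8, 11, 14, 17 days.
Next gap: 20 days. Aug 28 2025 + 20 days = Sep 17 2025.
Next gap: 23 days. Sep 17 2025 + 23 days = Oct 10 2025.
Next gap: 26 days. Oct 10 2025 + 26 days = Nov 5 2025.
Next gap: 29 days. Nov 5 2025 + 29 days = Dec 4 2025.
Next gap: 32 days. Dec 4 2025 + 32 days = Jan 5 2026.
Next gap: 35 days. Jan 5 2026 + 35 days = Feb 9 2026.
Next gap: 38 days. Feb 9 2026 + 38 days = Mar 19 2026.

Mar 19 2026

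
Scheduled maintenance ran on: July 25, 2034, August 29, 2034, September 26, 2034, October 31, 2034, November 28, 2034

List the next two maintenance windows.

All Tuesdays; the gaps (35, 28, 35, 28) vary with month length.
This is the last Tuesday of each month.
Last Tuesday of December 2034: December 26, 2034.
January 2035 ends with Tuesday January 30, 2035.

December 26, 2034; January 30, 2035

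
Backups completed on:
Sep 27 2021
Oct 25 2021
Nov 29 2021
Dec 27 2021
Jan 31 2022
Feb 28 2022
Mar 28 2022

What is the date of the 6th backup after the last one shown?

Sep 26 2022

All Mondays; the gaps (28, 35, 28, 35, 28, 28) vary with month length.
This is the last Monday of each month.
April 2022 ends with Monday Apr 25 2022.
Last Monday of May 2022: May 30 2022.
June 2022 ends with Monday Jun 27 2022.
July 2022 ends with Monday Jul 25 2022.
August 2022 ends with Monday Aug 29 2022.
Last Monday of September 2022: Sep 26 2022.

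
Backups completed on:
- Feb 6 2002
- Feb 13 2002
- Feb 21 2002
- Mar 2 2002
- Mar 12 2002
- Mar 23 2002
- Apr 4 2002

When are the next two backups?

Apr 17 2002, May 1 2002

Intervals are 7, 8, 9, 10, 11, 12 days — an arithmetic progression with common difference 1.
Next gap: 13 days. Apr 4 2002 + 13 days = Apr 17 2002.
Next gap: 14 days. Apr 17 2002 + 14 days = May 1 2002.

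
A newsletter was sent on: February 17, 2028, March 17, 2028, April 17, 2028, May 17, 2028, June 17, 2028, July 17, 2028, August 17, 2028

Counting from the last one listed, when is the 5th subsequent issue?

January 17, 2029

Gaps: 29, 31, 30, 31, 30, 31 days — not constant. Every event is on the 17th of the month.
Pattern: the 17th of each month.
September 2028: September 17, 2028.
October 2028: October 17, 2028.
November 2028: November 17, 2028.
December 2028: December 17, 2028.
Next: January 2029 → January 17, 2029.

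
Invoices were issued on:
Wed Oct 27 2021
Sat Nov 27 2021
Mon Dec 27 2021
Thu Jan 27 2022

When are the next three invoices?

Gaps: 31, 30, 31 days — not constant. Every event is on the 27th of the month.
Pattern: the 27th of each month.
February 2022: Sun Feb 27 2022.
Next: March 2022 → Sun Mar 27 2022.
April 2022: Wed Apr 27 2022.

Sun Feb 27 2022, Sun Mar 27 2022, Wed Apr 27 2022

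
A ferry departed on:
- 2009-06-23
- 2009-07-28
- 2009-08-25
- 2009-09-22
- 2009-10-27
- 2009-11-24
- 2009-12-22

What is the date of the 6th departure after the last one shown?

All dates are Tuesdays, 35, 28, 28, 35, 28, 28 days apart.
Specifically, the 4th Tuesday of each month.
4th Tuesday of January 2010: 2010-01-26.
4th Tuesday of February 2010: 2010-02-23.
4th Tuesday of March 2010: 2010-03-23.
April 2010 — 4th Tuesday is 2010-04-27.
4th Tuesday of May 2010: 2010-05-25.
4th Tuesday of June 2010: 2010-06-22.

2010-06-22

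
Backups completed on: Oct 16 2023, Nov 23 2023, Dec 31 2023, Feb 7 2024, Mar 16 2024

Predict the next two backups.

Apr 23 2024, May 31 2024

Every event comes 38 days after the last (38, 38, 38, 38).
Mar 16 2024 + 38 days = Apr 23 2024.
Apr 23 2024 + 38 days = May 31 2024.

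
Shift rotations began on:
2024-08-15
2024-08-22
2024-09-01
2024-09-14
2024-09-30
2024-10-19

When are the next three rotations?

The spacing grows by 3 each time: 7, 10, 13, 16, 19 days.
Next gap: 22 days. 2024-10-19 + 22 days = 2024-11-10.
Next gap: 25 days. 2024-11-10 + 25 days = 2024-12-05.
Next gap: 28 days. 2024-12-05 + 28 days = 2025-01-02.

2024-11-10, 2024-12-05, 2025-01-02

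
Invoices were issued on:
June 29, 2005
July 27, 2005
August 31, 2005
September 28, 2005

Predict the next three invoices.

These are Wednesdays with 28, 35, 28-day gaps.
Each is the final Wednesday of its month — June 29, 2005 is past the 28th, so '4th Wednesday' doesn't fit.
October 2005 ends with Wednesday October 26, 2005.
November 2005 ends with Wednesday November 30, 2005.
Last Wednesday of December 2005: December 28, 2005.

October 26, 2005; November 30, 2005; December 28, 2005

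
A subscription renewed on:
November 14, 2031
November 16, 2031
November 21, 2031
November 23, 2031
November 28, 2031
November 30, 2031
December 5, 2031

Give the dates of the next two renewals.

December 7, 2031; December 12, 2031

The gap pattern 2, 5, 2, 5, 2, 5 repeats every 2 events.
These are the Fridays and Sundays of each week.
The following Sunday is December 7, 2031.
The following Friday is December 12, 2031.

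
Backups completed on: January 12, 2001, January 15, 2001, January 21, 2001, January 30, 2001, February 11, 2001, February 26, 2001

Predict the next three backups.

March 16, 2001; April 6, 2001; April 30, 2001

The spacing grows by 3 each time: 3, 6, 9, 12, 15 days.
Next gap: 18 days. February 26, 2001 + 18 days = March 16, 2001.
Next gap: 21 days. March 16, 2001 + 21 days = April 6, 2001.
Next gap: 24 days. April 6, 2001 + 24 days = April 30, 2001.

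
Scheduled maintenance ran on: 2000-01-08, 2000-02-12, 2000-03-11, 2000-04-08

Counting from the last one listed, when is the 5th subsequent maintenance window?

All dates are Saturdays, 35, 28, 28 days apart.
Specifically, the 2nd Saturday of each month.
2nd Saturday of May 2000: 2000-05-13.
June 2000 — 2nd Saturday is 2000-06-10.
July 2000 — 2nd Saturday is 2000-07-08.
2nd Saturday of August 2000: 2000-08-12.
September 2000 — 2nd Saturday is 2000-09-09.

2000-09-09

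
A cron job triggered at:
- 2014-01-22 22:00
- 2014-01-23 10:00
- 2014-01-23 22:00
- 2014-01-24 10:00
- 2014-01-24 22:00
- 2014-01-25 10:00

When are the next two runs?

2014-01-25 22:00, 2014-01-26 10:00

The interval is a steady 12 hours (12, 12, 12, 12, 12).
2014-01-25 10:00 + 12 h = 2014-01-25 22:00.
2014-01-25 22:00 + 12 h = 2014-01-26 10:00.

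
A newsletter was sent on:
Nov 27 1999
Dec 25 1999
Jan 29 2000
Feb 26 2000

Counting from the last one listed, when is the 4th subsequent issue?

Jun 24 2000

These are Saturdays with 28, 35, 28-day gaps.
Each is the final Saturday of its month — Jan 29 2000 is past the 28th, so '4th Saturday' doesn't fit.
Last Saturday of March 2000: Mar 25 2000.
April 2000 ends with Saturday Apr 29 2000.
Last Saturday of May 2000: May 27 2000.
June 2000 ends with Saturday Jun 24 2000.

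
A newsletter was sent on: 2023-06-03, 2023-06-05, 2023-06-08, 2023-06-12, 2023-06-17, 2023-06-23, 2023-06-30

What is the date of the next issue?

The spacing grows by 1 each time: 2, 3, 4, 5, 6, 7 days.
Next gap: 8 days. 2023-06-30 + 8 days = 2023-07-08.

2023-07-08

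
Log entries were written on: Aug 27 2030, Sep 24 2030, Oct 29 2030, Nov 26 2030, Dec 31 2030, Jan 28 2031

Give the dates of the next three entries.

These are Tuesdays with 28, 35, 28, 35, 28-day gaps.
Each is the final Tuesday of its month — Oct 29 2030 is past the 28th, so '4th Tuesday' doesn't fit.
Last Tuesday of February 2031: Feb 25 2031.
Last Tuesday of March 2031: Mar 25 2031.
April 2031 ends with Tuesday Apr 29 2031.

Feb 25 2031, Mar 25 2031, Apr 29 2031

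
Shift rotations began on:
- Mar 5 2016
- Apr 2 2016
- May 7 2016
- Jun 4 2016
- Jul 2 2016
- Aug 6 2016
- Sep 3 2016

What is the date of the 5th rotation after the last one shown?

These are Saturdays at 28- or 35-day spacing (28, 35, 28, 28, 35, 28).
The pattern: 1st Saturday of the month.
October 2016 — 1st Saturday is Oct 1 2016.
1st Saturday of November 2016: Nov 5 2016.
December 2016 — 1st Saturday is Dec 3 2016.
January 2017 — 1st Saturday is Jan 7 2017.
1st Saturday of February 2017: Feb 4 2017.

Feb 4 2017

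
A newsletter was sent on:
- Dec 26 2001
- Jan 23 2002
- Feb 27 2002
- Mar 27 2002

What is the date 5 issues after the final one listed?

Aug 28 2002

Gaps: 28, 35, 28 days — a mix of 28 and 35. Every date is a Wednesday.
Each is the 4th Wednesday of its month.
4th Wednesday of April 2002: Apr 24 2002.
4th Wednesday of May 2002: May 22 2002.
4th Wednesday of June 2002: Jun 26 2002.
4th Wednesday of July 2002: Jul 24 2002.
4th Wednesday of August 2002: Aug 28 2002.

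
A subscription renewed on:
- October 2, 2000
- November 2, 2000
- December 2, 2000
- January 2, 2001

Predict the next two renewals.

February 2, 2001; March 2, 2001

Gaps: 31, 30, 31 days — not constant. Every event is on the 2nd of the month.
Pattern: the 2nd of each month.
February 2001: February 2, 2001.
Next: March 2001 → March 2, 2001.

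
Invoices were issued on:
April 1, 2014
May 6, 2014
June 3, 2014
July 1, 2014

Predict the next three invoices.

These are Tuesdays at 28- or 35-day spacing (35, 28, 28).
The pattern: 1st Tuesday of the month.
1st Tuesday of August 2014: August 5, 2014.
September 2014 — 1st Tuesday is September 2, 2014.
October 2014 — 1st Tuesday is October 7, 2014.

August 5, 2014; September 2, 2014; October 7, 2014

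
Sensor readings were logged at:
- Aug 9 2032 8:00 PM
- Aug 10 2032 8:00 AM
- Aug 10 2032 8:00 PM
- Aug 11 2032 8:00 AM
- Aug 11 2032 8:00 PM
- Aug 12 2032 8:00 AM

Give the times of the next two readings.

Aug 12 2032 8:00 PM, Aug 13 2032 8:00 AM

Gaps: 12, 12, 12, 12, 12 hours — each event is 12 hours after the previous one.
Aug 12 2032 8:00 AM + 12 h = Aug 12 2032 8:00 PM.
Aug 12 2032 8:00 PM + 12 h = Aug 13 2032 8:00 AM.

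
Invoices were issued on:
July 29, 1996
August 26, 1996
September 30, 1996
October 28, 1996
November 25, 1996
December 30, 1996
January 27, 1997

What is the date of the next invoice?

These are Mondays with 28, 35, 28, 28, 35, 28-day gaps.
Each is the final Monday of its month — July 29, 1996 is past the 28th, so '4th Monday' doesn't fit.
February 1997 ends with Monday February 24, 1997.

February 24, 1997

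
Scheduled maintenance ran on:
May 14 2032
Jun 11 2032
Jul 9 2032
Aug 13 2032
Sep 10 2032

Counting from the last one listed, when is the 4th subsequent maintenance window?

Jan 14 2033

Gaps: 28, 28, 35, 28 days — a mix of 28 and 35. Every date is a Friday.
Each is the 2nd Friday of its month.
2nd Friday of October 2032: Oct 8 2032.
2nd Friday of November 2032: Nov 12 2032.
2nd Friday of December 2032: Dec 10 2032.
January 2033 — 2nd Friday is Jan 14 2033.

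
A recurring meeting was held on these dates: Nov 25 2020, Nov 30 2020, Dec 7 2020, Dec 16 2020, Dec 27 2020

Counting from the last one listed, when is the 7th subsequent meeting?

Gaps: 5, 7, 9, 11 days — each gap is 2 larger than the previous one.
Next gap: 13 days. Dec 27 2020 + 13 days = Jan 9 2021.
Next gap: 15 days. Jan 9 2021 + 15 days = Jan 24 2021.
Next gap: 17 days. Jan 24 2021 + 17 days = Feb 10 2021.
Next gap: 19 days. Feb 10 2021 + 19 days = Mar 1 2021.
Next gap: 21 days. Mar 1 2021 + 21 days = Mar 22 2021.
Next gap: 23 days. Mar 22 2021 + 23 days = Apr 14 2021.
Next gap: 25 days. Apr 14 2021 + 25 days = May 9 2021.

May 9 2021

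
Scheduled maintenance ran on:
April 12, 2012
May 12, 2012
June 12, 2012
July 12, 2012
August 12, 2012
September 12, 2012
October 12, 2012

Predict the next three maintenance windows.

Each date is the 12th; the gaps (30, 31, 30, 31, 31, 30) track the month lengths.
The rule is the 12th of each month.
Next: November 2012 → November 12, 2012.
Next: December 2012 → December 12, 2012.
January 2013: January 12, 2013.

November 12, 2012; December 12, 2012; January 12, 2013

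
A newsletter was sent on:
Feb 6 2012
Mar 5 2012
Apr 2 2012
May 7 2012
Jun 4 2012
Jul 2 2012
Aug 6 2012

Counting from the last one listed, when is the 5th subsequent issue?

Jan 7 2013

These are Mondays at 28- or 35-day spacing (28, 28, 35, 28, 28, 35).
The pattern: 1st Monday of the month.
September 2012 — 1st Monday is Sep 3 2012.
1st Monday of October 2012: Oct 1 2012.
1st Monday of November 2012: Nov 5 2012.
1st Monday of December 2012: Dec 3 2012.
1st Monday of January 2013: Jan 7 2013.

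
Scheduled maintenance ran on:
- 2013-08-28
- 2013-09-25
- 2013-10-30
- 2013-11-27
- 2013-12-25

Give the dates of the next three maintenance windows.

These are Wednesdays with 28, 35, 28, 28-day gaps.
Each is the final Wednesday of its month — 2013-10-30 is past the 28th, so '4th Wednesday' doesn't fit.
Last Wednesday of January 2014: 2014-01-29.
Last Wednesday of February 2014: 2014-02-26.
March 2014 ends with Wednesday 2014-03-26.

2014-01-29, 2014-02-26, 2014-03-26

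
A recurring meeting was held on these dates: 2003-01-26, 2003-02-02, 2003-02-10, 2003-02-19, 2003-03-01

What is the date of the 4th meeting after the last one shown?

Intervals are 7, 8, 9, 10 days — an arithmetic progression with common difference 1.
Next gap: 11 days. 2003-03-01 + 11 days = 2003-03-12.
Next gap: 12 days. 2003-03-12 + 12 days = 2003-03-24.
Next gap: 13 days. 2003-03-24 + 13 days = 2003-04-06.
Next gap: 14 days. 2003-04-06 + 14 days = 2003-04-20.

2003-04-20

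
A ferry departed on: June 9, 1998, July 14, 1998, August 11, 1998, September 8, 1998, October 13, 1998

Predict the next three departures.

Gaps: 35, 28, 28, 35 days — a mix of 28 and 35. Every date is a Tuesday.
Each is the 2nd Tuesday of its month.
2nd Tuesday of November 1998: November 10, 1998.
December 1998 — 2nd Tuesday is December 8, 1998.
2nd Tuesday of January 1999: January 12, 1999.

November 10, 1998; December 8, 1998; January 12, 1999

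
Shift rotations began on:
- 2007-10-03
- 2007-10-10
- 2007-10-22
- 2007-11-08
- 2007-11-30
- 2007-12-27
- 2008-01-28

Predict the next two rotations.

The spacing grows by 5 each time: 7, 12, 17, 22, 27, 32 days.
Next gap: 37 days. 2008-01-28 + 37 days = 2008-03-05.
Next gap: 42 days. 2008-03-05 + 42 days = 2008-04-16.

2008-03-05, 2008-04-16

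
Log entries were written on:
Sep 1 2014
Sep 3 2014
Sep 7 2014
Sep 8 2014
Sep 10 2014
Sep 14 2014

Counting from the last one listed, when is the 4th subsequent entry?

Every event lands on a Monday or Wednesday or Sunday (gaps cycle 2, 4, 1, 2, 4).
So the schedule is: every Monday, Wednesday and Sunday.
The following Monday is Sep 15 2014.
Next Wednesday: Sep 17 2014.
The following Sunday is Sep 21 2014.
The following Monday is Sep 22 2014.

Sep 22 2014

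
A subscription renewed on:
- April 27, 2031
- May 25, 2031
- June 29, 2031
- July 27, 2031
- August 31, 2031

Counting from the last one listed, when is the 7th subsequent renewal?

March 28, 2032

Every date is a Sunday; gaps 28, 35, 28, 35 days.
Each is the last Sunday of its month (at least one falls on the 29th or later, ruling out '4th Sunday').
Last Sunday of September 2031: September 28, 2031.
Last Sunday of October 2031: October 26, 2031.
November 2031 ends with Sunday November 30, 2031.
December 2031 ends with Sunday December 28, 2031.
January 2032 ends with Sunday January 25, 2032.
February 2032 ends with Sunday February 29, 2032.
Last Sunday of March 2032: March 28, 2032.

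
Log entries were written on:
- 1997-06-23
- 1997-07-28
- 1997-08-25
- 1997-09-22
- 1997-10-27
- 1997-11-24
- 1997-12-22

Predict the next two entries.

1998-01-26, 1998-02-23

All dates are Mondays, 35, 28, 28, 35, 28, 28 days apart.
Specifically, the 4th Monday of each month.
4th Monday of January 1998: 1998-01-26.
4th Monday of February 1998: 1998-02-23.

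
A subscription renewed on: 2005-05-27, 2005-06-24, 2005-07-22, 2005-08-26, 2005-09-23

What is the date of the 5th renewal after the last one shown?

2006-02-24

Gaps: 28, 28, 35, 28 days — a mix of 28 and 35. Every date is a Friday.
Each is the 4th Friday of its month.
October 2005 — 4th Friday is 2005-10-28.
November 2005 — 4th Friday is 2005-11-25.
4th Friday of December 2005: 2005-12-23.
4th Friday of January 2006: 2006-01-27.
February 2006 — 4th Friday is 2006-02-24.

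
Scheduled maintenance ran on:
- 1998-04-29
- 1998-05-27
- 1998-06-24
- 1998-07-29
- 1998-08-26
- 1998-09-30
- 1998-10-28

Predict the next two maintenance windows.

Every date is a Wednesday; gaps 28, 28, 35, 28, 35, 28 days.
Each is the last Wednesday of its month (at least one falls on the 29th or later, ruling out '4th Wednesday').
November 1998 ends with Wednesday 1998-11-25.
December 1998 ends with Wednesday 1998-12-30.

1998-11-25, 1998-12-30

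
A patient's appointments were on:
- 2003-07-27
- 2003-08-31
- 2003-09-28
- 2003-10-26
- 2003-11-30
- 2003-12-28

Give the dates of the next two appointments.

All Sundays; the gaps (35, 28, 28, 35, 28) vary with month length.
This is the last Sunday of each month.
Last Sunday of January 2004: 2004-01-25.
February 2004 ends with Sunday 2004-02-29.

2004-01-25, 2004-02-29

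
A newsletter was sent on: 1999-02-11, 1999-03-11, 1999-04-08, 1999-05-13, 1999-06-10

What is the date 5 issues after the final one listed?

Gaps: 28, 28, 35, 28 days — a mix of 28 and 35. Every date is a Thursday.
Each is the 2nd Thursday of its month.
2nd Thursday of July 1999: 1999-07-08.
August 1999 — 2nd Thursday is 1999-08-12.
September 1999 — 2nd Thursday is 1999-09-09.
2nd Thursday of October 1999: 1999-10-14.
2nd Thursday of November 1999: 1999-11-11.

1999-11-11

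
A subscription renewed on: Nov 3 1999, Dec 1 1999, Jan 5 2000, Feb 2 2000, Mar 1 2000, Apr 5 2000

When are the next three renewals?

These are Wednesdays at 28- or 35-day spacing (28, 35, 28, 28, 35).
The pattern: 1st Wednesday of the month.
1st Wednesday of May 2000: May 3 2000.
June 2000 — 1st Wednesday is Jun 7 2000.
1st Wednesday of July 2000: Jul 5 2000.

May 3 2000, Jun 7 2000, Jul 5 2000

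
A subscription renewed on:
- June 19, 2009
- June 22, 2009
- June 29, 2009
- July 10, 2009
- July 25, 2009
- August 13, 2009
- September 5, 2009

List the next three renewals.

Intervals are 3, 7, 11, 15, 19, 23 days — an arithmetic progression with common difference 4.
Next gap: 27 days. September 5, 2009 + 27 days = October 2, 2009.
Next gap: 31 days. October 2, 2009 + 31 days = November 2, 2009.
Next gap: 35 days. November 2, 2009 + 35 days = December 7, 2009.

October 2, 2009; November 2, 2009; December 7, 2009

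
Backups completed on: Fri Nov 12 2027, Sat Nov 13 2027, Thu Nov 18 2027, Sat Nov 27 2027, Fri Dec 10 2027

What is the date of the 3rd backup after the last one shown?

The spacing grows by 4 each time: 1, 5, 9, 13 days.
Next gap: 17 days. Fri Dec 10 2027 + 17 days = Mon Dec 27 2027.
Next gap: 21 days. Mon Dec 27 2027 + 21 days = Mon Jan 17 2028.
Next gap: 25 days. Mon Jan 17 2028 + 25 days = Fri Feb 11 2028.

Fri Feb 11 2028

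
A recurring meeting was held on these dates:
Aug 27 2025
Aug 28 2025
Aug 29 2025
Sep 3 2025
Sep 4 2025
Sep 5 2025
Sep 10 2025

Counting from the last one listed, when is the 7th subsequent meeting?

Gaps: 1, 1, 5, 1, 1, 5 days — not constant, but cyclic with period 3.
The events fall on every Wednesday, Thursday and Friday.
Next Thursday: Sep 11 2025.
Next Friday: Sep 12 2025.
The following Wednesday is Sep 17 2025.
The following Thursday is Sep 18 2025.
Next Friday: Sep 19 2025.
The following Wednesday is Sep 24 2025.
The following Thursday is Sep 25 2025.

Sep 25 2025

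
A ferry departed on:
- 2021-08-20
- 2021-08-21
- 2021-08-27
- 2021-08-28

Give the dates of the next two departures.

2021-09-03, 2021-09-04

Gaps: 1, 6, 1 days — not constant, but cyclic with period 2.
The events fall on every Friday and Saturday.
Next Friday: 2021-09-03.
Next Saturday: 2021-09-04.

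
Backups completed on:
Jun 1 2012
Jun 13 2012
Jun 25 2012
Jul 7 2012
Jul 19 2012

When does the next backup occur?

The spacing is 12, 12, 12, 12 days — always 12 days.
Jul 19 2012 + 12 days = Jul 31 2012.

Jul 31 2012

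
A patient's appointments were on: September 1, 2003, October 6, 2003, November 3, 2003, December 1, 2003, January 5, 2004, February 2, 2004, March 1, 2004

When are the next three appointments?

April 5, 2004; May 3, 2004; June 7, 2004

These are Mondays at 28- or 35-day spacing (35, 28, 28, 35, 28, 28).
The pattern: 1st Monday of the month.
1st Monday of April 2004: April 5, 2004.
1st Monday of May 2004: May 3, 2004.
June 2004 — 1st Monday is June 7, 2004.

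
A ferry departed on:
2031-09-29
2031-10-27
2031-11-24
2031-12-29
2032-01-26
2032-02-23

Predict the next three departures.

Every date is a Monday; gaps 28, 28, 35, 28, 28 days.
Each is the last Monday of its month (at least one falls on the 29th or later, ruling out '4th Monday').
March 2032 ends with Monday 2032-03-29.
Last Monday of April 2032: 2032-04-26.
Last Monday of May 2032: 2032-05-31.

2032-03-29, 2032-04-26, 2032-05-31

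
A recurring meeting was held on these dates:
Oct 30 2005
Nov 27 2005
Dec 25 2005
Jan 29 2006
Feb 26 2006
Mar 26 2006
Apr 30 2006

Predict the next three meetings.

All Sundays; the gaps (28, 28, 35, 28, 28, 35) vary with month length.
This is the last Sunday of each month.
Last Sunday of May 2006: May 28 2006.
Last Sunday of June 2006: Jun 25 2006.
July 2006 ends with Sunday Jul 30 2006.

May 28 2006, Jun 25 2006, Jul 30 2006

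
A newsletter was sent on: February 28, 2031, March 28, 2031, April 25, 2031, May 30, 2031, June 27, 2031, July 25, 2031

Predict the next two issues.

August 29, 2031; September 26, 2031

These are Fridays with 28, 28, 35, 28, 28-day gaps.
Each is the final Friday of its month — May 30, 2031 is past the 28th, so '4th Friday' doesn't fit.
August 2031 ends with Friday August 29, 2031.
September 2031 ends with Friday September 26, 2031.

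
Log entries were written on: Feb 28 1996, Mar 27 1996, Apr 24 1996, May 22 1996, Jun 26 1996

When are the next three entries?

Jul 24 1996, Aug 28 1996, Sep 25 1996

All dates are Wednesdays, 28, 28, 28, 35 days apart.
Specifically, the 4th Wednesday of each month.
July 1996 — 4th Wednesday is Jul 24 1996.
4th Wednesday of August 1996: Aug 28 1996.
4th Wednesday of September 1996: Sep 25 1996.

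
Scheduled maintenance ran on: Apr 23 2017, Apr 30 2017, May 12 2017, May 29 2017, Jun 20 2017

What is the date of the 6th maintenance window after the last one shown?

Gaps: 7, 12, 17, 22 days — each gap is 5 larger than the previous one.
Next gap: 27 days. Jun 20 2017 + 27 days = Jul 17 2017.
Next gap: 32 days. Jul 17 2017 + 32 days = Aug 18 2017.
Next gap: 37 days. Aug 18 2017 + 37 days = Sep 24 2017.
Next gap: 42 days. Sep 24 2017 + 42 days = Nov 5 2017.
Next gap: 47 days. Nov 5 2017 + 47 days = Dec 22 2017.
Next gap: 52 days. Dec 22 2017 + 52 days = Feb 12 2018.

Feb 12 2018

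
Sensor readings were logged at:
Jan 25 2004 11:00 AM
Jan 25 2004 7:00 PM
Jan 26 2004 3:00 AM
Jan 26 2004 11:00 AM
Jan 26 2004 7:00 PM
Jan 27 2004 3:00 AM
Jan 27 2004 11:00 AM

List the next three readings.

The interval is a steady 8 hours (8, 8, 8, 8, 8, 8).
Jan 27 2004 11:00 AM + 8 h = Jan 27 2004 7:00 PM.
Jan 27 2004 7:00 PM + 8 h = Jan 28 2004 3:00 AM.
Jan 28 2004 3:00 AM + 8 h = Jan 28 2004 11:00 AM.

Jan 27 2004 7:00 PM, Jan 28 2004 3:00 AM, Jan 28 2004 11:00 AM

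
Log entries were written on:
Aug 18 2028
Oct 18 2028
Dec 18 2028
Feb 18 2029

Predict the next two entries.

The day-of-month is always 18 (61, 61, 62 days between events).
So this recurs on the 18th of every 2 months.
Next: April 2029 → Apr 18 2029.
June 2029: Jun 18 2029.

Apr 18 2029, Jun 18 2029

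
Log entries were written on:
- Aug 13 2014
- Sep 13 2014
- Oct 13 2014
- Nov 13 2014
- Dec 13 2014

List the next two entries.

The day-of-month is always 13 (31, 30, 31, 30 days between events).
So this recurs on the 13th of each month.
January 2015: Jan 13 2015.
February 2015: Feb 13 2015.

Jan 13 2015, Feb 13 2015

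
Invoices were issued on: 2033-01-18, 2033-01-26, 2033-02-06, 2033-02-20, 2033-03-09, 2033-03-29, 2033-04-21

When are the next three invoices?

2033-05-17, 2033-06-15, 2033-07-17

Gaps: 8, 11, 14, 17, 20, 23 days — each gap is 3 larger than the previous one.
Next gap: 26 days. 2033-04-21 + 26 days = 2033-05-17.
Next gap: 29 days. 2033-05-17 + 29 days = 2033-06-15.
Next gap: 32 days. 2033-06-15 + 32 days = 2033-07-17.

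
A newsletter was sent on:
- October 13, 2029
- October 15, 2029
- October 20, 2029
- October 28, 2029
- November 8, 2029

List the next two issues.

Intervals are 2, 5, 8, 11 days — an arithmetic progression with common difference 3.
Next gap: 14 days. November 8, 2029 + 14 days = November 22, 2029.
Next gap: 17 days. November 22, 2029 + 17 days = December 9, 2029.

November 22, 2029; December 9, 2029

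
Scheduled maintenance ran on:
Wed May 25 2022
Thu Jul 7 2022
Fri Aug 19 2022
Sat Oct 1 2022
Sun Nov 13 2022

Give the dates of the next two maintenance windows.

Every event comes 43 days after the last (43, 43, 43, 43).
Sun Nov 13 2022 + 43 days = Mon Dec 26 2022.
Mon Dec 26 2022 + 43 days = Tue Feb 7 2023.

Mon Dec 26 2022, Tue Feb 7 2023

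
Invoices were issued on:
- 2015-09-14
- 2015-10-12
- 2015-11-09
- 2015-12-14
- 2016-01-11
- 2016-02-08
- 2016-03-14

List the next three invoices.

2016-04-11, 2016-05-09, 2016-06-13

All dates are Mondays, 28, 28, 35, 28, 28, 35 days apart.
Specifically, the 2nd Monday of each month.
April 2016 — 2nd Monday is 2016-04-11.
May 2016 — 2nd Monday is 2016-05-09.
2nd Monday of June 2016: 2016-06-13.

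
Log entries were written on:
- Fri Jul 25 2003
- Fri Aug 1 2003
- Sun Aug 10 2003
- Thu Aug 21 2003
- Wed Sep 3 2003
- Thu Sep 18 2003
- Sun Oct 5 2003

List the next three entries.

Fri Oct 24 2003, Fri Nov 14 2003, Sun Dec 7 2003

Intervals are 7, 9, 11, 13, 15, 17 days — an arithmetic progression with common difference 2.
Next gap: 19 days. Sun Oct 5 2003 + 19 days = Fri Oct 24 2003.
Next gap: 21 days. Fri Oct 24 2003 + 21 days = Fri Nov 14 2003.
Next gap: 23 days. Fri Nov 14 2003 + 23 days = Sun Dec 7 2003.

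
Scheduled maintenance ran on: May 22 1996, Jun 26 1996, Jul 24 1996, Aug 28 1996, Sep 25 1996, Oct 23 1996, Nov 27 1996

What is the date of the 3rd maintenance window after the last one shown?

Gaps: 35, 28, 35, 28, 28, 35 days — a mix of 28 and 35. Every date is a Wednesday.
Each is the 4th Wednesday of its month.
4th Wednesday of December 1996: Dec 25 1996.
4th Wednesday of January 1997: Jan 22 1997.
February 1997 — 4th Wednesday is Feb 26 1997.

Feb 26 1997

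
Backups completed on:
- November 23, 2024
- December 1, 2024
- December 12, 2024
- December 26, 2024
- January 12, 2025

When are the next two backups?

February 1, 2025; February 24, 2025

Gaps: 8, 11, 14, 17 days — each gap is 3 larger than the previous one.
Next gap: 20 days. January 12, 2025 + 20 days = February 1, 2025.
Next gap: 23 days. February 1, 2025 + 23 days = February 24, 2025.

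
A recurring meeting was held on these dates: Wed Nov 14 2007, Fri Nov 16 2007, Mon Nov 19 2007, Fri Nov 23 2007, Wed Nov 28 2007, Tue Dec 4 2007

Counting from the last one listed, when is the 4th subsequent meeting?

Gaps: 2, 3, 4, 5, 6 days — each gap is 1 larger than the previous one.
Next gap: 7 days. Tue Dec 4 2007 + 7 days = Tue Dec 11 2007.
Next gap: 8 days. Tue Dec 11 2007 + 8 days = Wed Dec 19 2007.
Next gap: 9 days. Wed Dec 19 2007 + 9 days = Fri Dec 28 2007.
Next gap: 10 days. Fri Dec 28 2007 + 10 days = Mon Jan 7 2008.

Mon Jan 7 2008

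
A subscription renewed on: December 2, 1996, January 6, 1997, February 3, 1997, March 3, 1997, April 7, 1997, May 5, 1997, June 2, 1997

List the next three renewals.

All dates are Mondays, 35, 28, 28, 35, 28, 28 days apart.
Specifically, the 1st Monday of each month.
July 1997 — 1st Monday is July 7, 1997.
1st Monday of August 1997: August 4, 1997.
1st Monday of September 1997: September 1, 1997.

July 7, 1997; August 4, 1997; September 1, 1997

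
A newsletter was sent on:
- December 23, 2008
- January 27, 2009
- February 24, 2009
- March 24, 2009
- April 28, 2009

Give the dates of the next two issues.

May 26, 2009; June 23, 2009

These are Tuesdays at 28- or 35-day spacing (35, 28, 28, 35).
The pattern: 4th Tuesday of the month.
May 2009 — 4th Tuesday is May 26, 2009.
June 2009 — 4th Tuesday is June 23, 2009.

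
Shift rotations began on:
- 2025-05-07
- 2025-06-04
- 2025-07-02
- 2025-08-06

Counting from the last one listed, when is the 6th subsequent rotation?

2026-02-04

Gaps: 28, 28, 35 days — a mix of 28 and 35. Every date is a Wednesday.
Each is the 1st Wednesday of its month.
September 2025 — 1st Wednesday is 2025-09-03.
1st Wednesday of October 2025: 2025-10-01.
1st Wednesday of November 2025: 2025-11-05.
1st Wednesday of December 2025: 2025-12-03.
January 2026 — 1st Wednesday is 2026-01-07.
1st Wednesday of February 2026: 2026-02-04.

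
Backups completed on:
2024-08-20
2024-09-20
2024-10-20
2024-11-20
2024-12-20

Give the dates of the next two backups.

Each date is the 20th; the gaps (31, 30, 31, 30) track the month lengths.
The rule is the 20th of each month.
January 2025: 2025-01-20.
Next: February 2025 → 2025-02-20.

2025-01-20, 2025-02-20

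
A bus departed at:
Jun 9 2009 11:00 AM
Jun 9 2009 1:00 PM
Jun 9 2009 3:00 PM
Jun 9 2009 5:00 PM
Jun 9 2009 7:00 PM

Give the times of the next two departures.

Spacing: 2, 2, 2, 2 h — constant 2 h.
Jun 9 2009 7:00 PM + 2 h = Jun 9 2009 9:00 PM.
Jun 9 2009 9:00 PM + 2 h = Jun 9 2009 11:00 PM.

Jun 9 2009 9:00 PM, Jun 9 2009 11:00 PM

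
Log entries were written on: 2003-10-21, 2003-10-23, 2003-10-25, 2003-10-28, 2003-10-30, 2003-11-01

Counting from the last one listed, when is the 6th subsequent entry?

Gaps: 2, 2, 3, 2, 2 days — not constant, but cyclic with period 3.
The events fall on every Tuesday, Thursday and Saturday.
Next Tuesday: 2003-11-04.
The following Thursday is 2003-11-06.
Next Saturday: 2003-11-08.
Next Tuesday: 2003-11-11.
The following Thursday is 2003-11-13.
Next Saturday: 2003-11-15.

2003-11-15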